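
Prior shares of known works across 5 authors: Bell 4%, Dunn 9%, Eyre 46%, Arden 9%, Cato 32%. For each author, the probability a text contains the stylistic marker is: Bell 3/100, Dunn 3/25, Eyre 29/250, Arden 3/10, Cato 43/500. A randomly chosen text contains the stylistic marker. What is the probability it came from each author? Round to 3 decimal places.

Bell 0.010, Dunn 0.090, Eyre 0.445, Arden 0.225, Cato 0.230

Prior × likelihood for each hypothesis:
  Bell: 0.04 × 0.03 = 0.0012
  Dunn: 0.09 × 0.12 = 0.0108
  Eyre: 0.46 × 0.116 = 0.05336
  Arden: 0.09 × 0.3 = 0.027
  Cato: 0.32 × 0.086 = 0.02752
Sum = 0.11988.
P(Bell | marker) = 0.0012/0.11988 ≈ 0.010
P(Dunn | marker) = 0.0108/0.11988 ≈ 0.090
P(Eyre | marker) = 0.05336/0.11988 ≈ 0.445
P(Arden | marker) = 0.027/0.11988 ≈ 0.225
P(Cato | marker) = 0.02752/0.11988 ≈ 0.230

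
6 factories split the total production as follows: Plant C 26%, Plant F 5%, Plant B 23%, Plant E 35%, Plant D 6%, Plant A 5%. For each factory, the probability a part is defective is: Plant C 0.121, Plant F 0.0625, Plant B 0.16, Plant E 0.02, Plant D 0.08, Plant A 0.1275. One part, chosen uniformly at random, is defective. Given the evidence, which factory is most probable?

By Bayes' rule, posterior ∝ prior × likelihood:
  Plant C: 0.26 × 0.121 = 0.03146
  Plant F: 0.05 × 0.0625 = 0.003125
  Plant B: 0.23 × 0.16 = 0.0368
  Plant E: 0.35 × 0.02 = 0.007
  Plant D: 0.06 × 0.08 = 0.0048
  Plant A: 0.05 × 0.1275 = 0.006375
Total = 0.08956.
Largest term belongs to Plant B, so Plant B is most probable.

Plant B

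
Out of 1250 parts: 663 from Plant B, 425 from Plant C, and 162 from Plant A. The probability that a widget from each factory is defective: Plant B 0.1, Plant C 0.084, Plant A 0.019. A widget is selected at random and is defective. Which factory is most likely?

Plant B

Prior × likelihood for each hypothesis:
  Plant B: 0.5304 × 0.1 = 0.05304
  Plant C: 0.34 × 0.084 = 0.02856
  Plant A: 0.1296 × 0.019 = 0.0024624
Total = 0.0840624.
Largest term belongs to Plant B, so Plant B is most probable.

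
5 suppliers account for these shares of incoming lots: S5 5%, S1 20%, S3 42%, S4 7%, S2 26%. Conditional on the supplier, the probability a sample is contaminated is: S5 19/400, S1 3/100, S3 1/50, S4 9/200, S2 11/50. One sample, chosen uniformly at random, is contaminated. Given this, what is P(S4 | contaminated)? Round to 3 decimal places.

Prior × likelihood for each hypothesis:
  S5: 0.05 × 0.0475 = 0.002375
  S1: 0.2 × 0.03 = 0.006
  S3: 0.42 × 0.02 = 0.0084
  S4: 0.07 × 0.045 = 0.00315
  S2: 0.26 × 0.22 = 0.0572
Sum = 0.077125.
P(S4 | evidence) = 0.00315 / 0.077125 ≈ 0.041.

0.041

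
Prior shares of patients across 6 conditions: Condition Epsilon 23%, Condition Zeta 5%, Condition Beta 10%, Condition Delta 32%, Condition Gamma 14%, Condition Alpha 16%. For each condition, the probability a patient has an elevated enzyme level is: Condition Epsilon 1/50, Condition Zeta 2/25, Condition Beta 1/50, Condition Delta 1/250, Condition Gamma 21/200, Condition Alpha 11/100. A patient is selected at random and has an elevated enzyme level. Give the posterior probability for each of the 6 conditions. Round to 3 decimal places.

By Bayes' rule, posterior ∝ prior × likelihood:
  Condition Epsilon: 0.23 × 0.02 = 0.0046
  Condition Zeta: 0.05 × 0.08 = 0.004
  Condition Beta: 0.1 × 0.02 = 0.002
  Condition Delta: 0.32 × 0.004 = 0.00128
  Condition Gamma: 0.14 × 0.105 = 0.0147
  Condition Alpha: 0.16 × 0.11 = 0.0176
Sum = 0.04418.
P(Condition Epsilon | elevated) = 0.0046/0.04418 ≈ 0.104
P(Condition Zeta | elevated) = 0.004/0.04418 ≈ 0.091
P(Condition Beta | elevated) = 0.002/0.04418 ≈ 0.045
P(Condition Delta | elevated) = 0.00128/0.04418 ≈ 0.029
P(Condition Gamma | elevated) = 0.0147/0.04418 ≈ 0.333
P(Condition Alpha | elevated) = 0.0176/0.04418 ≈ 0.398
(Check: 0.104+0.091+0.045+0.029+0.333+0.398 = 1.000.)

Condition Epsilon 0.104, Condition Zeta 0.091, Condition Beta 0.045, Condition Delta 0.029, Condition Gamma 0.333, Condition Alpha 0.398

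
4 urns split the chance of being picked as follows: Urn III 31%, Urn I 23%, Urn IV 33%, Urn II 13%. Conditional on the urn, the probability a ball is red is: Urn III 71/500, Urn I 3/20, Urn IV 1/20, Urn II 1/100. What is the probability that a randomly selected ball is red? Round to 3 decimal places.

0.096

By Bayes' rule, posterior ∝ prior × likelihood:
  Urn III: 0.31 × 0.142 = 0.04402
  Urn I: 0.23 × 0.15 = 0.0345
  Urn IV: 0.33 × 0.05 = 0.0165
  Urn II: 0.13 × 0.01 = 0.0013
P(red) = 0.04402 + 0.0345 + 0.0165 + 0.0013 = 0.09632 → 0.096.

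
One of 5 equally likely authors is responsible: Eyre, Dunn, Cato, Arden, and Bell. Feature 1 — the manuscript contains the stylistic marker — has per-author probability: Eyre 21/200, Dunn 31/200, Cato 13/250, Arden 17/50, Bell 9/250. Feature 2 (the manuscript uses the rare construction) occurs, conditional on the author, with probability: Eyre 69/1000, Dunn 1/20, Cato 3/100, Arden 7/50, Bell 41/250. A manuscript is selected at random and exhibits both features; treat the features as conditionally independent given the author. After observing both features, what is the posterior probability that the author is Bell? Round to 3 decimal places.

With a uniform prior (1/5 each), posterior ∝ likelihood:
  Eyre: 0.105 × 0.069 = 0.007245
  Dunn: 0.155 × 0.05 = 0.00775
  Cato: 0.052 × 0.03 = 0.00156
  Arden: 0.34 × 0.14 = 0.0476
  Bell: 0.036 × 0.164 = 0.005904
Total = 0.070059.
P(Bell | evidence) = 0.005904 / 0.070059 ≈ 0.084.

0.084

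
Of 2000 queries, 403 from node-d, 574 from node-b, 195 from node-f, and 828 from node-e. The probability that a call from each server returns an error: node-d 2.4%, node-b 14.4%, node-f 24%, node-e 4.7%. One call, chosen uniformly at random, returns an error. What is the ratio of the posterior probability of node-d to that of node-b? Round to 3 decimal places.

By Bayes' rule, posterior ∝ prior × likelihood:
  node-d: 0.2015 × 0.024 = 0.004836
  node-b: 0.287 × 0.144 = 0.041328
  node-f: 0.0975 × 0.24 = 0.0234
  node-e: 0.414 × 0.047 = 0.019458
Total = 0.089022.
The ratio is 0.004836 / 0.041328 (the normalizer cancels) = 0.117.

0.117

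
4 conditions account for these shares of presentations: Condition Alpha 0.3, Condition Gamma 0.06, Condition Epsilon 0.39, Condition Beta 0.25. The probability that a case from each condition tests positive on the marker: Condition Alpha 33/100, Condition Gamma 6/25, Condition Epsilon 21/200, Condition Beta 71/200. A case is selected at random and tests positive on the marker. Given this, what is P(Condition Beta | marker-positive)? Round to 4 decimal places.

0.3651

Unnormalized posteriors (prior × likelihood):
  Condition Alpha: 0.3 × 0.33 = 0.099
  Condition Gamma: 0.06 × 0.24 = 0.0144
  Condition Epsilon: 0.39 × 0.105 = 0.04095
  Condition Beta: 0.25 × 0.355 = 0.08875
Normalizing constant = 0.2431.
P(Condition Beta | evidence) = 0.08875 / 0.2431 ≈ 0.3651.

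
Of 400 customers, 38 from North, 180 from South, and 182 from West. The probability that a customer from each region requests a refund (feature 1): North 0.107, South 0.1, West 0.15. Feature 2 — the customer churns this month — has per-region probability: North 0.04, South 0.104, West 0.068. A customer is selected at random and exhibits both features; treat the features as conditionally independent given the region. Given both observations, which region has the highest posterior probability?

South

Unnormalized posteriors (prior × likelihood):
  North: 0.095 × 0.107 × 0.04 = 0.0004066
  South: 0.45 × 0.1 × 0.104 = 0.00468
  West: 0.455 × 0.15 × 0.068 = 0.004641
Total = 0.0097276.
Largest term belongs to South, so South is most probable.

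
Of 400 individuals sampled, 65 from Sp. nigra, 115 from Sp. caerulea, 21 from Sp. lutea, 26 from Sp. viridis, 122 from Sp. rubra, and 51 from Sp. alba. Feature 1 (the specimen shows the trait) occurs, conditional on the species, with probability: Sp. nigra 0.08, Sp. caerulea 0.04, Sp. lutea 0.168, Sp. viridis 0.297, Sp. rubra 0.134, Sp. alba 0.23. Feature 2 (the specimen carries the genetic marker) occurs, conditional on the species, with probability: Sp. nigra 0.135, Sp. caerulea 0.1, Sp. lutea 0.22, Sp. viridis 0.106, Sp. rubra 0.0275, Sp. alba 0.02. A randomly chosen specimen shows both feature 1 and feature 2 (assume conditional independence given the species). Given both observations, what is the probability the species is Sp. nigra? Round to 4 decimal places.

0.2040

By Bayes' rule, posterior ∝ prior × likelihood:
  Sp. nigra: 0.1625 × 0.08 × 0.135 = 0.001755
  Sp. caerulea: 0.2875 × 0.04 × 0.1 = 0.00115
  Sp. lutea: 0.0525 × 0.168 × 0.22 = 0.0019404
  Sp. viridis: 0.065 × 0.297 × 0.106 = 0.00204633
  Sp. rubra: 0.305 × 0.134 × 0.0275 = 0.001123925
  Sp. alba: 0.1275 × 0.23 × 0.02 = 0.0005865
Total = 0.008602155.
P(Sp. nigra | evidence) = 0.001755 / 0.008602155 ≈ 0.2040.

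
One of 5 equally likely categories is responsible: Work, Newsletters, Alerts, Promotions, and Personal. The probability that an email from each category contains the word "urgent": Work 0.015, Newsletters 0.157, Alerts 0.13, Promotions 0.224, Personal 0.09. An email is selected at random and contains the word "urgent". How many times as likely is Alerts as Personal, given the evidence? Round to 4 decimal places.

Since the prior is uniform, the posterior is proportional to the likelihood:
  Work: 0.015
  Newsletters: 0.157
  Alerts: 0.13
  Promotions: 0.224
  Personal: 0.09
Total = 0.616.
The ratio is 0.13 / 0.09 (the normalizer cancels) = 1.4444.

1.4444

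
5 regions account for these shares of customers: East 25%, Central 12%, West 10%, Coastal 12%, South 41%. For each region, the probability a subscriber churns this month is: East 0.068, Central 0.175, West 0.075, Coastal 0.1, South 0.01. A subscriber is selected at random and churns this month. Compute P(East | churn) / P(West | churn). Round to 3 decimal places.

2.267

Compute prior × likelihood for every hypothesis:
  East: 0.25 × 0.068 = 0.017
  Central: 0.12 × 0.175 = 0.021
  West: 0.1 × 0.075 = 0.0075
  Coastal: 0.12 × 0.1 = 0.012
  South: 0.41 × 0.01 = 0.0041
Normalizing constant = 0.0616.
The ratio is 0.017 / 0.0075 (the normalizer cancels) = 2.267.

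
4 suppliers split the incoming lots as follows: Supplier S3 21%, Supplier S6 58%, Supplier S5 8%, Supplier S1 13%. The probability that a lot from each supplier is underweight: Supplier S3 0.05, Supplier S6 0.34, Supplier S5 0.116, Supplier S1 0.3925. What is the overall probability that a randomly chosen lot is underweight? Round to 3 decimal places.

By Bayes' rule, posterior ∝ prior × likelihood:
  Supplier S3: 0.21 × 0.05 = 0.0105
  Supplier S6: 0.58 × 0.34 = 0.1972
  Supplier S5: 0.08 × 0.116 = 0.00928
  Supplier S1: 0.13 × 0.3925 = 0.051025
P(underweight) = 0.0105 + 0.1972 + 0.00928 + 0.051025 = 0.268005 → 0.268.

0.268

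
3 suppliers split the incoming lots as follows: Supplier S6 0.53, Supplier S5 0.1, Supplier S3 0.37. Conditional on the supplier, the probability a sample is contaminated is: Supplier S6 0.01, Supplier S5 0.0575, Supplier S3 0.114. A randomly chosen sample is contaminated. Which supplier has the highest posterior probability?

Prior × likelihood for each hypothesis:
  Supplier S6: 0.53 × 0.01 = 0.0053
  Supplier S5: 0.1 × 0.0575 = 0.00575
  Supplier S3: 0.37 × 0.114 = 0.04218
Sum = 0.05323.
Largest term belongs to Supplier S3, so Supplier S3 is most probable.

Supplier S3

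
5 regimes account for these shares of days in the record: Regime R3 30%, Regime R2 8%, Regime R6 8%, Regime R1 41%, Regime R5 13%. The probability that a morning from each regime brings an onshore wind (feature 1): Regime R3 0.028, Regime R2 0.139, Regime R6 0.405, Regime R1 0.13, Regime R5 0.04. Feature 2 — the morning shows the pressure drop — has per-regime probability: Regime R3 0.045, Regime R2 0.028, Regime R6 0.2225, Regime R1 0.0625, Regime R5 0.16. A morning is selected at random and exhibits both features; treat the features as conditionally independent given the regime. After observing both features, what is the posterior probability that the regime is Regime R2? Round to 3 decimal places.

Compute prior × likelihood for every hypothesis:
  Regime R3: 0.3 × 0.028 × 0.045 = 0.000378
  Regime R2: 0.08 × 0.139 × 0.028 = 0.00031136
  Regime R6: 0.08 × 0.405 × 0.2225 = 0.007209
  Regime R1: 0.41 × 0.13 × 0.0625 = 0.00333125
  Regime R5: 0.13 × 0.04 × 0.16 = 0.000832
Normalizing constant = 0.01206161.
P(Regime R2 | evidence) = 0.00031136 / 0.01206161 ≈ 0.026.

0.026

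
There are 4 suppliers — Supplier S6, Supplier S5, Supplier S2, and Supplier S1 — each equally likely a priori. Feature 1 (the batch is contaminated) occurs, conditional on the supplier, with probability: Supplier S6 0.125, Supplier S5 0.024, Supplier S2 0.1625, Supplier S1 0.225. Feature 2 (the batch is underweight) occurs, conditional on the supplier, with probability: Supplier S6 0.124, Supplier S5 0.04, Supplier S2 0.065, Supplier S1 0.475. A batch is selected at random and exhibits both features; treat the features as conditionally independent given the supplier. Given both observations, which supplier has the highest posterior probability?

Supplier S1

Since the prior is uniform, the posterior is proportional to the likelihood:
  Supplier S6: 0.125 × 0.124 = 0.0155
  Supplier S5: 0.024 × 0.04 = 0.00096
  Supplier S2: 0.1625 × 0.065 = 0.0105625
  Supplier S1: 0.225 × 0.475 = 0.106875
Sum = 0.1338975.
Largest term belongs to Supplier S1, so Supplier S1 is most probable.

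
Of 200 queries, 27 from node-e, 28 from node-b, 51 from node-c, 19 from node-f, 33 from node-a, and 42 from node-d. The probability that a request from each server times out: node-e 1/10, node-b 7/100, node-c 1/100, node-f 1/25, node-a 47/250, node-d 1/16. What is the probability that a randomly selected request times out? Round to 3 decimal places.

Prior × likelihood for each hypothesis:
  node-e: 0.135 × 0.1 = 0.0135
  node-b: 0.14 × 0.07 = 0.0098
  node-c: 0.255 × 0.01 = 0.00255
  node-f: 0.095 × 0.04 = 0.0038
  node-a: 0.165 × 0.188 = 0.03102
  node-d: 0.21 × 0.0625 = 0.013125
P(timeout) = 0.0135 + 0.0098 + 0.00255 + 0.0038 + 0.03102 + 0.013125 = 0.073795 → 0.074.

0.074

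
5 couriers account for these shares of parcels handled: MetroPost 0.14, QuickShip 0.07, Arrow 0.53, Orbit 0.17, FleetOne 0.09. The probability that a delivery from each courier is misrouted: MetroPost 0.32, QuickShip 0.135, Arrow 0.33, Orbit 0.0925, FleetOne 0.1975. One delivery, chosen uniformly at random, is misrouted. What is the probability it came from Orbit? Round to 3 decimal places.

By Bayes' rule, posterior ∝ prior × likelihood:
  MetroPost: 0.14 × 0.32 = 0.0448
  QuickShip: 0.07 × 0.135 = 0.00945
  Arrow: 0.53 × 0.33 = 0.1749
  Orbit: 0.17 × 0.0925 = 0.015725
  FleetOne: 0.09 × 0.1975 = 0.017775
Sum = 0.26265.
P(Orbit | evidence) = 0.015725 / 0.26265 ≈ 0.060.

0.060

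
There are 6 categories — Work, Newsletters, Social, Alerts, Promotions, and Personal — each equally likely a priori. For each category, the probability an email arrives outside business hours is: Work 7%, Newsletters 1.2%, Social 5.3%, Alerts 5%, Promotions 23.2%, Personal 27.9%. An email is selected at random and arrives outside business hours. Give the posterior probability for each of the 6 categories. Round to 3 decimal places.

Since the prior is uniform, the posterior is proportional to the likelihood:
  Work: 0.07
  Newsletters: 0.012
  Social: 0.053
  Alerts: 0.05
  Promotions: 0.232
  Personal: 0.279
Normalizing constant = 0.696.
P(Work | off-hours) = 0.07/0.696 ≈ 0.101
P(Newsletters | off-hours) = 0.012/0.696 ≈ 0.017
P(Social | off-hours) = 0.053/0.696 ≈ 0.076
P(Alerts | off-hours) = 0.05/0.696 ≈ 0.072
P(Promotions | off-hours) = 0.232/0.696 ≈ 0.333
P(Personal | off-hours) = 0.279/0.696 ≈ 0.401
(Check: 0.101+0.017+0.076+0.072+0.333+0.401 = 1.000.)

Work 0.101, Newsletters 0.017, Social 0.076, Alerts 0.072, Promotions 0.333, Personal 0.401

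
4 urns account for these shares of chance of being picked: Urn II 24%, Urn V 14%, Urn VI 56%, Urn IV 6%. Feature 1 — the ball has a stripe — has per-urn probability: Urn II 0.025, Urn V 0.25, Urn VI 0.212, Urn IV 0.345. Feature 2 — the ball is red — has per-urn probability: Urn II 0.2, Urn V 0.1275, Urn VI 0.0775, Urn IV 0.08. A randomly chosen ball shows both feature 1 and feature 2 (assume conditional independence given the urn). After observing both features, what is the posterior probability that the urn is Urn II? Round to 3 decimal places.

Compute prior × likelihood for every hypothesis:
  Urn II: 0.24 × 0.025 × 0.2 = 0.0012
  Urn V: 0.14 × 0.25 × 0.1275 = 0.0044625
  Urn VI: 0.56 × 0.212 × 0.0775 = 0.0092008
  Urn IV: 0.06 × 0.345 × 0.08 = 0.001656
Total = 0.0165193.
P(Urn II | evidence) = 0.0012 / 0.0165193 ≈ 0.073.

0.073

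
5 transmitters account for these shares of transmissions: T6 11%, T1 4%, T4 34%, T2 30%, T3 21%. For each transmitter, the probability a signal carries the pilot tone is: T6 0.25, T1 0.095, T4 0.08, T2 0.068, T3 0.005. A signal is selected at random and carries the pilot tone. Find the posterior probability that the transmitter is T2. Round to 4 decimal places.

0.2552

Compute prior × likelihood for every hypothesis:
  T6: 0.11 × 0.25 = 0.0275
  T1: 0.04 × 0.095 = 0.0038
  T4: 0.34 × 0.08 = 0.0272
  T2: 0.3 × 0.068 = 0.0204
  T3: 0.21 × 0.005 = 0.00105
Total = 0.07995.
P(T2 | evidence) = 0.0204 / 0.07995 ≈ 0.2552.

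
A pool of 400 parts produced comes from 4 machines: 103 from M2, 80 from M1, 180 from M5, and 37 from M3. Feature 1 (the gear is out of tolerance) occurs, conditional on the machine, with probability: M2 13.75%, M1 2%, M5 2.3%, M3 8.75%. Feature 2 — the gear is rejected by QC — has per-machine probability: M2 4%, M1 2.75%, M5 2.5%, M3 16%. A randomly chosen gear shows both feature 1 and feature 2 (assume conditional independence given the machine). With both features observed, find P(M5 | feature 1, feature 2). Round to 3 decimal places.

Compute prior × likelihood for every hypothesis:
  M2: 0.2575 × 0.1375 × 0.04 = 0.00141625
  M1: 0.2 × 0.02 × 0.0275 = 0.00011
  M5: 0.45 × 0.023 × 0.025 = 0.00025875
  M3: 0.0925 × 0.0875 × 0.16 = 0.001295
Sum = 0.00308.
P(M5 | evidence) = 0.00025875 / 0.00308 ≈ 0.084.

0.084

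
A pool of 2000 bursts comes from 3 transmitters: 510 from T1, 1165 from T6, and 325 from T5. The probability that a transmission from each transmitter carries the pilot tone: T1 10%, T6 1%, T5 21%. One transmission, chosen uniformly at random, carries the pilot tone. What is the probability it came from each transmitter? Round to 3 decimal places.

T1 0.390, T6 0.089, T5 0.521

Compute prior × likelihood for every hypothesis:
  T1: 0.255 × 0.1 = 0.0255
  T6: 0.5825 × 0.01 = 0.005825
  T5: 0.1625 × 0.21 = 0.034125
Sum = 0.06545.
P(T1 | pilot) = 0.0255/0.06545 ≈ 0.390
P(T6 | pilot) = 0.005825/0.06545 ≈ 0.089
P(T5 | pilot) = 0.034125/0.06545 ≈ 0.521
(Check: 0.390+0.089+0.521 = 1.000.)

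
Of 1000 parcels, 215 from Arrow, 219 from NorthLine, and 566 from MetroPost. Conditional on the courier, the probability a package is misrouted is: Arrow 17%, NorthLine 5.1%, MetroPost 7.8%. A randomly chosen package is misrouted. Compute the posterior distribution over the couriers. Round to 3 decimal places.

Arrow 0.398, NorthLine 0.122, MetroPost 0.481

Unnormalized posteriors (prior × likelihood):
  Arrow: 0.215 × 0.17 = 0.03655
  NorthLine: 0.219 × 0.051 = 0.011169
  MetroPost: 0.566 × 0.078 = 0.044148
Sum = 0.091867.
P(Arrow | misrouted) = 0.03655/0.091867 ≈ 0.398
P(NorthLine | misrouted) = 0.011169/0.091867 ≈ 0.122
P(MetroPost | misrouted) = 0.044148/0.091867 ≈ 0.481
(Check: 0.398+0.122+0.481 = 1.001.)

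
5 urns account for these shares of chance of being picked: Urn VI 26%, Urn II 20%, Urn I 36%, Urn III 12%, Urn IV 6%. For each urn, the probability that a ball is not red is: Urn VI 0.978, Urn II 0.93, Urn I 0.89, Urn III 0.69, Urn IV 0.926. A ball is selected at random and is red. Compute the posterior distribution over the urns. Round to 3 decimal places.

Taking complements, P(red | each) = Urn VI 0.022, Urn II 0.07, Urn I 0.11, Urn III 0.31, Urn IV 0.074.
By Bayes' rule, posterior ∝ prior × likelihood:
  Urn VI: 0.26 × 0.022 = 0.00572
  Urn II: 0.2 × 0.07 = 0.014
  Urn I: 0.36 × 0.11 = 0.0396
  Urn III: 0.12 × 0.31 = 0.0372
  Urn IV: 0.06 × 0.074 = 0.00444
Normalizing constant = 0.10096.
P(Urn VI | red) = 0.00572/0.10096 ≈ 0.057
P(Urn II | red) = 0.014/0.10096 ≈ 0.139
P(Urn I | red) = 0.0396/0.10096 ≈ 0.392
P(Urn III | red) = 0.0372/0.10096 ≈ 0.368
P(Urn IV | red) = 0.00444/0.10096 ≈ 0.044

Urn VI 0.057, Urn II 0.139, Urn I 0.392, Urn III 0.368, Urn IV 0.044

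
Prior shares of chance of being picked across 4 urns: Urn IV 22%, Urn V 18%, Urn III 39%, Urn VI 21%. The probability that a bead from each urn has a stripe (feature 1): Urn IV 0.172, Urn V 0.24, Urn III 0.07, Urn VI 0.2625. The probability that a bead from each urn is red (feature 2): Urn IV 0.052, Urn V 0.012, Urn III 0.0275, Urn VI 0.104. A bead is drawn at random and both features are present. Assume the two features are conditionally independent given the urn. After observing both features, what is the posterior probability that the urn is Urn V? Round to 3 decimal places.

Unnormalized posteriors (prior × likelihood):
  Urn IV: 0.22 × 0.172 × 0.052 = 0.00196768
  Urn V: 0.18 × 0.24 × 0.012 = 0.0005184
  Urn III: 0.39 × 0.07 × 0.0275 = 0.00075075
  Urn VI: 0.21 × 0.2625 × 0.104 = 0.005733
Total = 0.00896983.
P(Urn V | evidence) = 0.0005184 / 0.00896983 ≈ 0.058.

0.058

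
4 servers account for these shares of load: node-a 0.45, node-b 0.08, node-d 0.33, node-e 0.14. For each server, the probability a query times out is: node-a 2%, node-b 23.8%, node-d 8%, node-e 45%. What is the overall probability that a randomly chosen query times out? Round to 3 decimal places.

By Bayes' rule, posterior ∝ prior × likelihood:
  node-a: 0.45 × 0.02 = 0.009
  node-b: 0.08 × 0.238 = 0.01904
  node-d: 0.33 × 0.08 = 0.0264
  node-e: 0.14 × 0.45 = 0.063
P(timeout) = 0.009 + 0.01904 + 0.0264 + 0.063 = 0.11744 → 0.117.

0.117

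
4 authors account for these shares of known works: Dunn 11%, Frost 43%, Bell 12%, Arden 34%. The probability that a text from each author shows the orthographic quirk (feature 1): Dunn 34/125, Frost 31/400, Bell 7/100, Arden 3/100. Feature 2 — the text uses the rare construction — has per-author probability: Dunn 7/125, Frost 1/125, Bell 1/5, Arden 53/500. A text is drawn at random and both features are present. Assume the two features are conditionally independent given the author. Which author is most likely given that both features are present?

Prior × likelihood for each hypothesis:
  Dunn: 0.11 × 0.272 × 0.056 = 0.00167552
  Frost: 0.43 × 0.0775 × 0.008 = 0.0002666
  Bell: 0.12 × 0.07 × 0.2 = 0.00168
  Arden: 0.34 × 0.03 × 0.106 = 0.0010812
Sum = 0.00470332.
Largest term belongs to Bell, so Bell is most probable.

Bell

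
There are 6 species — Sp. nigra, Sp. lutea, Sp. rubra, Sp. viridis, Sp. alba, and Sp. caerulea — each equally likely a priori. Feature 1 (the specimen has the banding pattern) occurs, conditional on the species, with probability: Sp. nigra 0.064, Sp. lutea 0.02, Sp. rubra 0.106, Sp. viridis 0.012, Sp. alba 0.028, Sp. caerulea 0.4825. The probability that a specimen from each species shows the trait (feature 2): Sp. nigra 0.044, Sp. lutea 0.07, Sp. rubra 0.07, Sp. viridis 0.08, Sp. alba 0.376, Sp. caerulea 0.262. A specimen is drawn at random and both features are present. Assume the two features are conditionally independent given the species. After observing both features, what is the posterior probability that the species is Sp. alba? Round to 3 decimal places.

With a uniform prior (1/6 each), posterior ∝ likelihood:
  Sp. nigra: 0.064 × 0.044 = 0.002816
  Sp. lutea: 0.02 × 0.07 = 0.0014
  Sp. rubra: 0.106 × 0.07 = 0.00742
  Sp. viridis: 0.012 × 0.08 = 0.00096
  Sp. alba: 0.028 × 0.376 = 0.010528
  Sp. caerulea: 0.4825 × 0.262 = 0.126415
Total = 0.149539.
P(Sp. alba | evidence) = 0.010528 / 0.149539 ≈ 0.070.

0.070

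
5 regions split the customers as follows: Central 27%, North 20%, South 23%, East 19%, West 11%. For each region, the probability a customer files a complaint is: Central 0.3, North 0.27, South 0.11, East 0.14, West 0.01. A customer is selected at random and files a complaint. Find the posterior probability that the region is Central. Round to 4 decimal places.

0.4309

By Bayes' rule, posterior ∝ prior × likelihood:
  Central: 0.27 × 0.3 = 0.081
  North: 0.2 × 0.27 = 0.054
  South: 0.23 × 0.11 = 0.0253
  East: 0.19 × 0.14 = 0.0266
  West: 0.11 × 0.01 = 0.0011
Total = 0.188.
P(Central | evidence) = 0.081 / 0.188 ≈ 0.4309.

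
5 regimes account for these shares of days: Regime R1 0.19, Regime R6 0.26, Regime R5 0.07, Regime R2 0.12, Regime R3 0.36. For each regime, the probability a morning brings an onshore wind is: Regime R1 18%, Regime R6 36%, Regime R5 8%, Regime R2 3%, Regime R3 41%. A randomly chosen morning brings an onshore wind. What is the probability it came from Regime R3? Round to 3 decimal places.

Compute prior × likelihood for every hypothesis:
  Regime R1: 0.19 × 0.18 = 0.0342
  Regime R6: 0.26 × 0.36 = 0.0936
  Regime R5: 0.07 × 0.08 = 0.0056
  Regime R2: 0.12 × 0.03 = 0.0036
  Regime R3: 0.36 × 0.41 = 0.1476
Normalizing constant = 0.2846.
P(Regime R3 | evidence) = 0.1476 / 0.2846 ≈ 0.519.

0.519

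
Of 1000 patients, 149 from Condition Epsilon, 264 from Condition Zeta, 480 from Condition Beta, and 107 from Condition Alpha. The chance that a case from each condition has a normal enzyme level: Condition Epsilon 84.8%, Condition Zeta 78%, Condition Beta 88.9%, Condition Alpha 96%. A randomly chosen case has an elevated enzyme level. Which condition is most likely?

Condition Zeta

Taking complements, P(elevated | each) = Condition Epsilon 0.152, Condition Zeta 0.22, Condition Beta 0.111, Condition Alpha 0.04.
By Bayes' rule, posterior ∝ prior × likelihood:
  Condition Epsilon: 0.149 × 0.152 = 0.022648
  Condition Zeta: 0.264 × 0.22 = 0.05808
  Condition Beta: 0.48 × 0.111 = 0.05328
  Condition Alpha: 0.107 × 0.04 = 0.00428
Normalizing constant = 0.138288.
Largest term belongs to Condition Zeta, so Condition Zeta is most probable.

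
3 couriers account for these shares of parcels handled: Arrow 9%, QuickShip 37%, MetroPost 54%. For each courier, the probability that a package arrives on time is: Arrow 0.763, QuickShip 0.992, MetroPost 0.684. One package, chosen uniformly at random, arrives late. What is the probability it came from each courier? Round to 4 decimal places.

Taking complements, P(late | each) = Arrow 0.237, QuickShip 0.008, MetroPost 0.316.
Compute prior × likelihood for every hypothesis:
  Arrow: 0.09 × 0.237 = 0.02133
  QuickShip: 0.37 × 0.008 = 0.00296
  MetroPost: 0.54 × 0.316 = 0.17064
Normalizing constant = 0.19493.
P(Arrow | late) = 0.02133/0.19493 ≈ 0.1094
P(QuickShip | late) = 0.00296/0.19493 ≈ 0.0152
P(MetroPost | late) = 0.17064/0.19493 ≈ 0.8754
(Check: 0.1094+0.0152+0.8754 = 1.0000.)

Arrow 0.1094, QuickShip 0.0152, MetroPost 0.8754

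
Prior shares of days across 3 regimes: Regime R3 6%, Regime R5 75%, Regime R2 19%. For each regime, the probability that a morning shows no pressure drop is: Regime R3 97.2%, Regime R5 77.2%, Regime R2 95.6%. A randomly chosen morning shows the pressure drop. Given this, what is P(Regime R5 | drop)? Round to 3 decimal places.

0.945

Taking complements, P(drop | each) = Regime R3 0.028, Regime R5 0.228, Regime R2 0.044.
Compute prior × likelihood for every hypothesis:
  Regime R3: 0.06 × 0.028 = 0.00168
  Regime R5: 0.75 × 0.228 = 0.171
  Regime R2: 0.19 × 0.044 = 0.00836
Sum = 0.18104.
P(Regime R5 | evidence) = 0.171 / 0.18104 ≈ 0.945.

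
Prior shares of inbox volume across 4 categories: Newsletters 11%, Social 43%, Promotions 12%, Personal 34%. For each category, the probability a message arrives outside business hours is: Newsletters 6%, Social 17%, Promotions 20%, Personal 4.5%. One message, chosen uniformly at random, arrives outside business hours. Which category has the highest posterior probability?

Social

Compute prior × likelihood for every hypothesis:
  Newsletters: 0.11 × 0.06 = 0.0066
  Social: 0.43 × 0.17 = 0.0731
  Promotions: 0.12 × 0.2 = 0.024
  Personal: 0.34 × 0.045 = 0.0153
Normalizing constant = 0.119.
Largest term belongs to Social, so Social is most probable.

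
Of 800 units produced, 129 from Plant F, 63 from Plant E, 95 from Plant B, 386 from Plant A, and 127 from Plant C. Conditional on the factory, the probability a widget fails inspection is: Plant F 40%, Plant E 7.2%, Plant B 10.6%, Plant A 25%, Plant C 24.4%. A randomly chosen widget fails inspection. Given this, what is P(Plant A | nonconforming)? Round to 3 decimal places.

Compute prior × likelihood for every hypothesis:
  Plant F: 0.16125 × 0.4 = 0.0645
  Plant E: 0.07875 × 0.072 = 0.00567
  Plant B: 0.11875 × 0.106 = 0.0125875
  Plant A: 0.4825 × 0.25 = 0.120625
  Plant C: 0.15875 × 0.244 = 0.038735
Total = 0.2421175.
P(Plant A | evidence) = 0.120625 / 0.2421175 ≈ 0.498.

0.498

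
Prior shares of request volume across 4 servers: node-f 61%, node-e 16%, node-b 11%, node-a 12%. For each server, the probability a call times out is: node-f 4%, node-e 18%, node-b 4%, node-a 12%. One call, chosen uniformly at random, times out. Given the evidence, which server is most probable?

node-e

Unnormalized posteriors (prior × likelihood):
  node-f: 0.61 × 0.04 = 0.0244
  node-e: 0.16 × 0.18 = 0.0288
  node-b: 0.11 × 0.04 = 0.0044
  node-a: 0.12 × 0.12 = 0.0144
Sum = 0.072.
Largest term belongs to node-e, so node-e is most probable.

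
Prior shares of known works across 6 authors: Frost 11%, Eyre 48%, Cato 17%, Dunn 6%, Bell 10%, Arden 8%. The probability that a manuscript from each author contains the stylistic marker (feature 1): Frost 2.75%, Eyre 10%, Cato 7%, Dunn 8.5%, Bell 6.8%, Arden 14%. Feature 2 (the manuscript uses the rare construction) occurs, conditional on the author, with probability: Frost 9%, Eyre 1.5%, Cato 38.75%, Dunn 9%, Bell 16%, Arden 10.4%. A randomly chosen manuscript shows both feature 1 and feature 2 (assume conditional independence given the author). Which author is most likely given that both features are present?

Prior × likelihood for each hypothesis:
  Frost: 0.11 × 0.0275 × 0.09 = 0.00027225
  Eyre: 0.48 × 0.1 × 0.015 = 0.00072
  Cato: 0.17 × 0.07 × 0.3875 = 0.00461125
  Dunn: 0.06 × 0.085 × 0.09 = 0.000459
  Bell: 0.1 × 0.068 × 0.16 = 0.001088
  Arden: 0.08 × 0.14 × 0.104 = 0.0011648
Total = 0.0083153.
Largest term belongs to Cato, so Cato is most probable.

Cato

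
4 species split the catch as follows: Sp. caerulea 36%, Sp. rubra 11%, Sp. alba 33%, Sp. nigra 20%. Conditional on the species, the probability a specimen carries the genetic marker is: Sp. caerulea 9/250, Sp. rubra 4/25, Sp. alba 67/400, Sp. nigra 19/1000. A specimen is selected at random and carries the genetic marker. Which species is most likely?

Sp. alba

By Bayes' rule, posterior ∝ prior × likelihood:
  Sp. caerulea: 0.36 × 0.036 = 0.01296
  Sp. rubra: 0.11 × 0.16 = 0.0176
  Sp. alba: 0.33 × 0.1675 = 0.055275
  Sp. nigra: 0.2 × 0.019 = 0.0038
Sum = 0.089635.
Largest term belongs to Sp. alba, so Sp. alba is most probable.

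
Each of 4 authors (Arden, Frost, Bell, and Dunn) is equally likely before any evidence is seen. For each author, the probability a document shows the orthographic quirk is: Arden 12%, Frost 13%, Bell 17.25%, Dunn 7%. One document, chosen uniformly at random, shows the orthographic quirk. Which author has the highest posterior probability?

Bell

With a uniform prior (1/4 each), posterior ∝ likelihood:
  Arden: 0.12
  Frost: 0.13
  Bell: 0.1725
  Dunn: 0.07
Sum = 0.4925.
Largest term belongs to Bell, so Bell is most probable.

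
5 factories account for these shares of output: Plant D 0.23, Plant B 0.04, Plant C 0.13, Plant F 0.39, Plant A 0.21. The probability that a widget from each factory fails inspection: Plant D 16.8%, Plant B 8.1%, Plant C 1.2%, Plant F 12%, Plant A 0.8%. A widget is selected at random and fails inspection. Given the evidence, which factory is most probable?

Plant F

Compute prior × likelihood for every hypothesis:
  Plant D: 0.23 × 0.168 = 0.03864
  Plant B: 0.04 × 0.081 = 0.00324
  Plant C: 0.13 × 0.012 = 0.00156
  Plant F: 0.39 × 0.12 = 0.0468
  Plant A: 0.21 × 0.008 = 0.00168
Normalizing constant = 0.09192.
Largest term belongs to Plant F, so Plant F is most probable.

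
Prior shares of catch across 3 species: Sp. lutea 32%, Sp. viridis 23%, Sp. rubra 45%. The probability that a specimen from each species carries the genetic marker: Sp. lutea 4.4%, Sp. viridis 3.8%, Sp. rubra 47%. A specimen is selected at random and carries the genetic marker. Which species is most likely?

Prior × likelihood for each hypothesis:
  Sp. lutea: 0.32 × 0.044 = 0.01408
  Sp. viridis: 0.23 × 0.038 = 0.00874
  Sp. rubra: 0.45 × 0.47 = 0.2115
Total = 0.23432.
Largest term belongs to Sp. rubra, so Sp. rubra is most probable.

Sp. rubra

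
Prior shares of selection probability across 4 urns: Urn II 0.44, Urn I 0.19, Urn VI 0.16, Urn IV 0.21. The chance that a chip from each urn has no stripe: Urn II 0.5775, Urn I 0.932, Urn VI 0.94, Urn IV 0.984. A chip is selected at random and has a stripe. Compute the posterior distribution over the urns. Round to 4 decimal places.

Urn II 0.8778, Urn I 0.0610, Urn VI 0.0453, Urn IV 0.0159

Taking complements, P(striped | each) = Urn II 0.4225, Urn I 0.068, Urn VI 0.06, Urn IV 0.016.
By Bayes' rule, posterior ∝ prior × likelihood:
  Urn II: 0.44 × 0.4225 = 0.1859
  Urn I: 0.19 × 0.068 = 0.01292
  Urn VI: 0.16 × 0.06 = 0.0096
  Urn IV: 0.21 × 0.016 = 0.00336
Normalizing constant = 0.21178.
P(Urn II | striped) = 0.1859/0.21178 ≈ 0.8778
P(Urn I | striped) = 0.01292/0.21178 ≈ 0.0610
P(Urn VI | striped) = 0.0096/0.21178 ≈ 0.0453
P(Urn IV | striped) = 0.00336/0.21178 ≈ 0.0159
(Check: 0.8778+0.0610+0.0453+0.0159 = 1.0000.)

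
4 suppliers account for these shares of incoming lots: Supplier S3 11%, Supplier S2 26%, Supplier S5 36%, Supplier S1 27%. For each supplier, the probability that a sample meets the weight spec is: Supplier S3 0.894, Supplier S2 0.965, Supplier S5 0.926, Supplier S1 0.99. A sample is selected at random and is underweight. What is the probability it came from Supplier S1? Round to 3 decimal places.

0.054

Taking complements, P(underweight | each) = Supplier S3 0.106, Supplier S2 0.035, Supplier S5 0.074, Supplier S1 0.01.
Prior × likelihood for each hypothesis:
  Supplier S3: 0.11 × 0.106 = 0.01166
  Supplier S2: 0.26 × 0.035 = 0.0091
  Supplier S5: 0.36 × 0.074 = 0.02664
  Supplier S1: 0.27 × 0.01 = 0.0027
Sum = 0.0501.
P(Supplier S1 | evidence) = 0.0027 / 0.0501 ≈ 0.054.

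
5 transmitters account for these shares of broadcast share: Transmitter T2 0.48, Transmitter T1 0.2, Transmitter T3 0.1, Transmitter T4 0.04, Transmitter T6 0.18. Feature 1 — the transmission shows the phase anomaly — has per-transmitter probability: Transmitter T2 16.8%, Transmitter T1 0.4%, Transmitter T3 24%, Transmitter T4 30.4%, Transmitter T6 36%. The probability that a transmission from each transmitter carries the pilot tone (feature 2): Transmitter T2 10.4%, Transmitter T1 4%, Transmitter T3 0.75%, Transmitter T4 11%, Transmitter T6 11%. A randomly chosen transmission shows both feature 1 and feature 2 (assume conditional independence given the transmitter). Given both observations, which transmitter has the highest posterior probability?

Transmitter T2

Prior × likelihood for each hypothesis:
  Transmitter T2: 0.48 × 0.168 × 0.104 = 0.00838656
  Transmitter T1: 0.2 × 0.004 × 0.04 = 0.000032
  Transmitter T3: 0.1 × 0.24 × 0.0075 = 0.00018
  Transmitter T4: 0.04 × 0.304 × 0.11 = 0.0013376
  Transmitter T6: 0.18 × 0.36 × 0.11 = 0.007128
Total = 0.01706416.
Largest term belongs to Transmitter T2, so Transmitter T2 is most probable.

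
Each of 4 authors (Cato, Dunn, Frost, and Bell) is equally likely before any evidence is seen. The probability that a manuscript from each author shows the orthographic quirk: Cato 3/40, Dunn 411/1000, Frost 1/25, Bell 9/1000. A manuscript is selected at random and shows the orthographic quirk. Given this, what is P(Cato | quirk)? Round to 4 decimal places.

Since the prior is uniform, the posterior is proportional to the likelihood:
  Cato: 0.075
  Dunn: 0.411
  Frost: 0.04
  Bell: 0.009
Total = 0.535.
P(Cato | evidence) = 0.075 / 0.535 ≈ 0.1402.

0.1402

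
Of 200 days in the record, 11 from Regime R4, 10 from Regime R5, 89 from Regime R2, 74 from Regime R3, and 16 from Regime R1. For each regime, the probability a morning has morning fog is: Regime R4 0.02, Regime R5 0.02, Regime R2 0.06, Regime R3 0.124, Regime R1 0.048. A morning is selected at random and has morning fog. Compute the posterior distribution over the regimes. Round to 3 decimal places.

Regime R4 0.014, Regime R5 0.013, Regime R2 0.340, Regime R3 0.584, Regime R1 0.049

By Bayes' rule, posterior ∝ prior × likelihood:
  Regime R4: 0.055 × 0.02 = 0.0011
  Regime R5: 0.05 × 0.02 = 0.001
  Regime R2: 0.445 × 0.06 = 0.0267
  Regime R3: 0.37 × 0.124 = 0.04588
  Regime R1: 0.08 × 0.048 = 0.00384
Normalizing constant = 0.07852.
P(Regime R4 | fog) = 0.0011/0.07852 ≈ 0.014
P(Regime R5 | fog) = 0.001/0.07852 ≈ 0.013
P(Regime R2 | fog) = 0.0267/0.07852 ≈ 0.340
P(Regime R3 | fog) = 0.04588/0.07852 ≈ 0.584
P(Regime R1 | fog) = 0.00384/0.07852 ≈ 0.049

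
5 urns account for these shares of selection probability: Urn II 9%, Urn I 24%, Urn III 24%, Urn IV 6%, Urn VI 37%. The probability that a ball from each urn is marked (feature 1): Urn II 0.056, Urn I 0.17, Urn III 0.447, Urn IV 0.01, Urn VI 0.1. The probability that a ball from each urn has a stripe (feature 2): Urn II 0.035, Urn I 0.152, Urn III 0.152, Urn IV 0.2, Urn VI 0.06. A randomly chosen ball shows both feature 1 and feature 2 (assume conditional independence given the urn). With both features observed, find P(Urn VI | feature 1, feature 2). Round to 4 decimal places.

0.0887

By Bayes' rule, posterior ∝ prior × likelihood:
  Urn II: 0.09 × 0.056 × 0.035 = 0.0001764
  Urn I: 0.24 × 0.17 × 0.152 = 0.0062016
  Urn III: 0.24 × 0.447 × 0.152 = 0.01630656
  Urn IV: 0.06 × 0.01 × 0.2 = 0.00012
  Urn VI: 0.37 × 0.1 × 0.06 = 0.00222
Normalizing constant = 0.02502456.
P(Urn VI | evidence) = 0.00222 / 0.02502456 ≈ 0.0887.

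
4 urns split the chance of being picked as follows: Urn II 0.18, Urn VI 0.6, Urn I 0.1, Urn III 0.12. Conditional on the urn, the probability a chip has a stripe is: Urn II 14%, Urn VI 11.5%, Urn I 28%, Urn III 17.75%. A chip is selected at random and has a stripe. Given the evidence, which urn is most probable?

By Bayes' rule, posterior ∝ prior × likelihood:
  Urn II: 0.18 × 0.14 = 0.0252
  Urn VI: 0.6 × 0.115 = 0.069
  Urn I: 0.1 × 0.28 = 0.028
  Urn III: 0.12 × 0.1775 = 0.0213
Total = 0.1435.
Largest term belongs to Urn VI, so Urn VI is most probable.

Urn VI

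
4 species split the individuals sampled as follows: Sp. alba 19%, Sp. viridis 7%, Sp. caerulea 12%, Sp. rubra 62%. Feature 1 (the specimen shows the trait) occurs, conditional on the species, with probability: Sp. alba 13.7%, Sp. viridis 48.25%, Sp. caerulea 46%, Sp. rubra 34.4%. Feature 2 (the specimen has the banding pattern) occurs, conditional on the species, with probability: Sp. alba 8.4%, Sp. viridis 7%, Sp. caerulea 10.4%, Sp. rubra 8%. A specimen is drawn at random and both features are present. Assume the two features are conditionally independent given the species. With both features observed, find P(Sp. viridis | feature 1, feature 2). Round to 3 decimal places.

By Bayes' rule, posterior ∝ prior × likelihood:
  Sp. alba: 0.19 × 0.137 × 0.084 = 0.00218652
  Sp. viridis: 0.07 × 0.4825 × 0.07 = 0.00236425
  Sp. caerulea: 0.12 × 0.46 × 0.104 = 0.0057408
  Sp. rubra: 0.62 × 0.344 × 0.08 = 0.0170624
Normalizing constant = 0.02735397.
P(Sp. viridis | evidence) = 0.00236425 / 0.02735397 ≈ 0.086.

0.086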